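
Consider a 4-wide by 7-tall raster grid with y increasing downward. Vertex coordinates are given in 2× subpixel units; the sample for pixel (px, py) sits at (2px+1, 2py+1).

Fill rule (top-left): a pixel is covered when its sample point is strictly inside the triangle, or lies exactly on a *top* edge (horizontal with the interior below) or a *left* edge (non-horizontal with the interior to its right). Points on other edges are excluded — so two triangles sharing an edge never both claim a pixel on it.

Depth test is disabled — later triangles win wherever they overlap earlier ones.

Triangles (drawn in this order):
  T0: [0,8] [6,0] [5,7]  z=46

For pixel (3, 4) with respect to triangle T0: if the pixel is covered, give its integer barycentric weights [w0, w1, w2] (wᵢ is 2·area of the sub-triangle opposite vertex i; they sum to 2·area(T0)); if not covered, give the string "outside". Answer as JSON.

T0:
  2·area = 34
  edge (0, 8)→(6, 0): d=(6,-8) top-left  bias=+0
  edge (6, 0)→(5, 7): d=(-1,7) right/bottom  bias=-1
  edge (5, 7)→(0, 8): d=(-5,1) right/bottom  bias=-1
    (2,1)@(5, 3): e=[10,4,20] → X
    (3,1)@(7, 3): e=[26,-10,18] → .
    (1,2)@(3, 5): e=[6,16,12] → X
    (3,2)@(7, 5): e=[38,-12,8] → .
    (0,3)@(1, 7): e=[2,28,4] → X
    (2,3)@(5, 7): e=[34,0,0] → .  [on edge]
    (0,4)@(1, 9): e=[14,26,-6] → .
    (1,4)@(3, 9): e=[30,12,-8] → .
  covered (5 px):
    . . . .
    . . X .
    . X X .
    X X . .
    . . . .
    . . . .
    . . . .

Answer: "outside"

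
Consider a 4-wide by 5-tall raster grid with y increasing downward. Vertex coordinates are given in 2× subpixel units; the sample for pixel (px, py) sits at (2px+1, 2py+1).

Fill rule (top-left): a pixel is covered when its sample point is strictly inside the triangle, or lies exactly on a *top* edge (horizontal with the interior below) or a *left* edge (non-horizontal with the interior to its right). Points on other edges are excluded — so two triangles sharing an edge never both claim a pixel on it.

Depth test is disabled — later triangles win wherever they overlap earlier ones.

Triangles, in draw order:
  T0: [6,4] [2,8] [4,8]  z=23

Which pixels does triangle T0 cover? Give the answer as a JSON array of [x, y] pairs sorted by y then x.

T0:
  2·area = 8  (B↔C swapped to make it positive)
  edge (6, 4)→(4, 8): d=(-2,4) right/bottom  bias=-1
  edge (4, 8)→(2, 8): d=(-2,0) right/bottom  bias=-1
  edge (2, 8)→(6, 4): d=(4,-4) top-left  bias=+0
    (3,1)@(7, 3): e=[-2,10,0] → .  [on edge]
    (2,2)@(5, 5): e=[2,6,0] → X  [on edge]
    (3,2)@(7, 5): e=[-6,6,8] → .
    (1,3)@(3, 7): e=[6,2,0] → X  [on edge]
    (2,3)@(5, 7): e=[-2,2,8] → .
    (0,4)@(1, 9): e=[10,-2,0] → .  [on edge]
    (1,4)@(3, 9): e=[2,-2,8] → .
  covered (2 px):
    . . . .
    . . . .
    . . X .
    . X . .
    . . . .

Result: [[2,2],[1,3]]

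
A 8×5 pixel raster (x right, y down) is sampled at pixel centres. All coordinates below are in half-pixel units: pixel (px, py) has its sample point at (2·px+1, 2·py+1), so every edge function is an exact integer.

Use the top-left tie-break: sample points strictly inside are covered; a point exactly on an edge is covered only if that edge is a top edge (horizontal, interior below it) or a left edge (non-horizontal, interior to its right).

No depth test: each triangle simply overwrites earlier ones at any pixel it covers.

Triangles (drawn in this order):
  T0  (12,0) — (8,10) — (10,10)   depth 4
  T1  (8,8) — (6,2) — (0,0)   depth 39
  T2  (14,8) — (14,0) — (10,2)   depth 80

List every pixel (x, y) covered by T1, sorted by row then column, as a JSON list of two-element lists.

T0:
  2·area = 20  (B↔C swapped to make it positive)
  edge (12, 0)→(10, 10): d=(-2,10) right/bottom  bias=-1
  edge (10, 10)→(8, 10): d=(-2,0) right/bottom  bias=-1
  edge (8, 10)→(12, 0): d=(4,-10) top-left  bias=+0
    (5,1)@(11, 3): e=[4,14,2] → #
    (6,1)@(13, 3): e=[-16,14,22] → ·
    (5,2)@(11, 5): e=[0,10,10] → ·  [on edge]
    (4,4)@(9, 9): e=[12,2,6] → #
    (5,4)@(11, 9): e=[-8,2,26] → ·
  covered (2 px):
    · · · · · · · ·
    · · · · · # · ·
    · · · · · · · ·
    · · · · · · · ·
    · · · · # · · ·
T1:
  2·area = 32  (B↔C swapped to make it positive)
  edge (8, 8)→(0, 0): d=(-8,-8) top-left  bias=+0
  edge (0, 0)→(6, 2): d=(6,2) right/bottom  bias=-1
  edge (6, 2)→(8, 8): d=(2,6) right/bottom  bias=-1
    (0,0)@(1, 1): e=[0,4,28] → #  [on edge]
    (1,0)@(3, 1): e=[16,0,16] → ·  [on edge]
    (0,1)@(1, 3): e=[-16,16,32] → ·
    (1,1)@(3, 3): e=[0,12,20] → #  [on edge]
    (2,1)@(5, 3): e=[16,8,8] → #
    (3,1)@(7, 3): e=[32,4,-4] → ·
    (4,1)@(9, 3): e=[48,0,-16] → ·  [on edge]
    (1,2)@(3, 5): e=[-16,24,24] → ·
    (2,2)@(5, 5): e=[0,20,12] → #  [on edge]
    (3,2)@(7, 5): e=[16,16,0] → ·  [on edge]
    (7,2)@(15, 5): e=[80,0,-48] → ·  [on edge]
    (2,3)@(5, 7): e=[-16,32,16] → ·
    (3,3)@(7, 7): e=[0,28,4] → #  [on edge]
    (4,4)@(9, 9): e=[0,36,-4] → ·  [on edge]
  covered (5 px):
    # · · · · · · ·
    · # # · · · · ·
    · · # · · · · ·
    · · · # · · · ·
    · · · · · · · ·
T2:
  2·area = 32  (B↔C swapped to make it positive)
  edge (14, 8)→(10, 2): d=(-4,-6) top-left  bias=+0
  edge (10, 2)→(14, 0): d=(4,-2) top-left  bias=+0
  edge (14, 0)→(14, 8): d=(0,8) right/bottom  bias=-1
    (6,0)@(13, 1): e=[22,2,8] → #
    (7,0)@(15, 1): e=[34,6,-8] → ·
    (5,1)@(11, 3): e=[2,6,24] → #
    (7,1)@(15, 3): e=[26,14,-8] → ·
    (5,2)@(11, 5): e=[-6,14,24] → ·
    (6,2)@(13, 5): e=[6,18,8] → #
    (7,2)@(15, 5): e=[18,22,-8] → ·
    (6,3)@(13, 7): e=[-2,26,8] → ·
  covered (4 px):
    · · · · · · # ·
    · · · · · # # ·
    · · · · · · # ·
    · · · · · · · ·
    · · · · · · · ·

Final: [[0,0],[1,1],[2,1],[2,2],[3,3]]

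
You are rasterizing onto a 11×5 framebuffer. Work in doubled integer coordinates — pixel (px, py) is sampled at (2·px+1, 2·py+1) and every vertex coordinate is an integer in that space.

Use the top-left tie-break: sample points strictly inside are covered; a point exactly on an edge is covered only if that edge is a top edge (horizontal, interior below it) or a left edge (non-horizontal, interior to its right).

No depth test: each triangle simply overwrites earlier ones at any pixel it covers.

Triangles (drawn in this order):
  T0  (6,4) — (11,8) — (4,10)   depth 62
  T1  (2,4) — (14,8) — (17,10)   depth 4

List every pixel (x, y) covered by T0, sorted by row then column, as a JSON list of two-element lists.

T0:
  2·area = 38
  edge (6, 4)→(11, 8): d=(5,4) right/bottom  bias=-1
  edge (11, 8)→(4, 10): d=(-7,2) right/bottom  bias=-1
  edge (4, 10)→(6, 4): d=(2,-6) top-left  bias=+0
    (3,0)@(7, 1): e=[-19,57,0] → .  [on edge]
    (3,2)@(7, 5): e=[1,29,8] → X
    (4,2)@(9, 5): e=[-7,25,20] → .
    (2,3)@(5, 7): e=[19,19,0] → X  [on edge]
    (4,3)@(9, 7): e=[3,11,24] → X
    (5,3)@(11, 7): e=[-5,7,36] → .
    (2,4)@(5, 9): e=[29,5,4] → X
    (4,4)@(9, 9): e=[13,-3,28] → .
  covered (6 px):
    . . . . . . . . . . .
    . . . . . . . . . . .
    . . . X . . . . . . .
    . . X X X . . . . . .
    . . X X . . . . . . .
T1:
  2·area = 12
  edge (2, 4)→(14, 8): d=(12,4) right/bottom  bias=-1
  edge (14, 8)→(17, 10): d=(3,2) right/bottom  bias=-1
  edge (17, 10)→(2, 4): d=(-15,-6) top-left  bias=+0
    (2,2)@(5, 5): e=[0,9,3] → .  [on edge]
    (5,3)@(11, 7): e=[0,3,9] → .  [on edge]
    (7,4)@(15, 9): e=[8,1,3] → X
    (8,4)@(17, 9): e=[0,-3,15] → .  [on edge]
  covered (1 px):
    . . . . . . . . . . .
    . . . . . . . . . . .
    . . . . . . . . . . .
    . . . . . . . . . . .
    . . . . . . . X . . .

Result: [[3,2],[2,3],[3,3],[4,3],[2,4],[3,4]]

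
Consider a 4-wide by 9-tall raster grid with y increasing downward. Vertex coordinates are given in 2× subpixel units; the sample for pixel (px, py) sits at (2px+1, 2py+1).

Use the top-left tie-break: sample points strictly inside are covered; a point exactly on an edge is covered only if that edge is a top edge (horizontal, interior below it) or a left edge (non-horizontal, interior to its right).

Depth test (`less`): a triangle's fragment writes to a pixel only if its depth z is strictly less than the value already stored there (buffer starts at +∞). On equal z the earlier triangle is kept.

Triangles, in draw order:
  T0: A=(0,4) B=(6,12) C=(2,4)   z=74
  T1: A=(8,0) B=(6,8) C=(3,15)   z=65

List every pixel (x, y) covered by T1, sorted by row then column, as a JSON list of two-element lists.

T0:
  2·area = 16  (B↔C swapped to make it positive)
  edge (0, 4)→(2, 4): d=(2,0) top-left  bias=+0
  edge (2, 4)→(6, 12): d=(4,8) right/bottom  bias=-1
  edge (6, 12)→(0, 4): d=(-6,-8) top-left  bias=+0
    (0,2)@(1, 5): e=[2,12,2] → █
    (1,2)@(3, 5): e=[2,-4,18] → ·
    (0,3)@(1, 7): e=[6,20,-10] → ·
    (1,3)@(3, 7): e=[6,4,6] → █
    (2,3)@(5, 7): e=[6,-12,22] → ·
    (1,4)@(3, 9): e=[10,12,-6] → ·
  covered (2 px):
    · · · ·
    · · · ·
    █ · · ·
    · █ · ·
    · · · ·
    · · · ·
    · · · ·
    · · · ·
    · · · ·
T1:
  2·area = 10
  edge (8, 0)→(6, 8): d=(-2,8) right/bottom  bias=-1
  edge (6, 8)→(3, 15): d=(-3,7) right/bottom  bias=-1
  edge (3, 15)→(8, 0): d=(5,-15) top-left  bias=+0
    (3,1)@(7, 3): e=[2,8,0] → █  [on edge]
    (3,2)@(7, 5): e=[-2,2,10] → ·
    (2,4)@(5, 9): e=[6,4,0] → █  [on edge]
    (3,4)@(7, 9): e=[-10,-10,30] → ·
    (2,5)@(5, 11): e=[2,-2,10] → ·
    (1,7)@(3, 15): e=[10,0,0] → ·  [on edge]
  covered (2 px):
    · · · ·
    · · · █
    · · · ·
    · · · ·
    · · █ ·
    · · · ·
    · · · ·
    · · · ·
    · · · ·

Final: [[3,1],[2,4]]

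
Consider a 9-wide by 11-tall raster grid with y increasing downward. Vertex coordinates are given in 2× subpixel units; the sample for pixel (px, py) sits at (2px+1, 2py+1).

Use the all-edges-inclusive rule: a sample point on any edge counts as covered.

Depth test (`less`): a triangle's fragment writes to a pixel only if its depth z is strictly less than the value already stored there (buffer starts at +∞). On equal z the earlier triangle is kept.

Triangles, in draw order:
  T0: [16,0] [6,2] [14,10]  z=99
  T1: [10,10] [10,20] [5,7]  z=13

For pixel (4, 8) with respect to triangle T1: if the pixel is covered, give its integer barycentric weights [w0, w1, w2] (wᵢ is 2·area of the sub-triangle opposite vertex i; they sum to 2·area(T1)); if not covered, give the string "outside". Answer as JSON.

T0:
  2·area = 96  (B↔C swapped to make it positive)
  edge (16, 0)→(14, 10): d=(-2,10) inclusive
  edge (14, 10)→(6, 2): d=(-8,-8) inclusive
  edge (6, 2)→(16, 0): d=(10,-2) inclusive
    (2,0)@(5, 1): e=[108,0,-12] → ·  [on edge]
    (5,0)@(11, 1): e=[48,48,0] → #  [on edge]
    (6,0)@(13, 1): e=[28,64,4] → #
    (7,0)@(15, 1): e=[8,80,8] → #
    (8,0)@(17, 1): e=[-12,96,12] → ·
    (0,1)@(1, 3): e=[144,-48,0] → ·  [on edge]
    (3,1)@(7, 3): e=[84,0,12] → #  [on edge]
    (4,1)@(9, 3): e=[64,16,16] → #
    (8,1)@(17, 3): e=[-16,80,32] → ·
    (3,2)@(7, 5): e=[80,-16,32] → ·
    (4,2)@(9, 5): e=[60,0,36] → #  [on edge]
    (7,2)@(15, 5): e=[0,48,48] → #  [on edge]
    (5,3)@(11, 7): e=[36,0,60] → #  [on edge]
    (6,4)@(13, 9): e=[12,0,84] → #  [on edge]
    (7,5)@(15, 11): e=[-12,0,108] → ·  [on edge]
    (8,6)@(17, 13): e=[-36,0,132] → ·  [on edge]
    (6,7)@(13, 15): e=[0,-48,144] → ·  [on edge]
  covered (15 px):
    · · · · · # # # ·
    · · · # # # # # ·
    · · · · # # # # ·
    · · · · · # # · ·
    · · · · · · # · ·
    · · · · · · · · ·
    · · · · · · · · ·
    · · · · · · · · ·
    · · · · · · · · ·
    · · · · · · · · ·
    · · · · · · · · ·
T1:
  2·area = 50
  edge (10, 10)→(10, 20): d=(0,10) inclusive
  edge (10, 20)→(5, 7): d=(-5,-13) inclusive
  edge (5, 7)→(10, 10): d=(5,3) inclusive
    (2,3)@(5, 7): e=[50,0,0] → #  [on edge]
    (3,3)@(7, 7): e=[30,26,-6] → ·
    (2,4)@(5, 9): e=[50,-10,10] → ·
    (3,4)@(7, 9): e=[30,16,4] → #
    (4,4)@(9, 9): e=[10,42,-2] → ·
    (3,5)@(7, 11): e=[30,6,14] → #
    (4,5)@(9, 11): e=[10,32,8] → #
    (5,5)@(11, 11): e=[-10,58,2] → ·
    (3,6)@(7, 13): e=[30,-4,24] → ·
    (4,6)@(9, 13): e=[10,22,18] → #
    (5,6)@(11, 13): e=[-10,48,12] → ·
    (7,6)@(15, 13): e=[-50,100,0] → ·  [on edge]
  covered (7 px):
    · · · · · · · · ·
    · · · · · · · · ·
    · · · · · · · · ·
    · · # · · · · · ·
    · · · # · · · · ·
    · · · # # · · · ·
    · · · · # · · · ·
    · · · · # · · · ·
    · · · · # · · · ·
    · · · · · · · · ·
    · · · · · · · · ·

Answer: [2,38,10]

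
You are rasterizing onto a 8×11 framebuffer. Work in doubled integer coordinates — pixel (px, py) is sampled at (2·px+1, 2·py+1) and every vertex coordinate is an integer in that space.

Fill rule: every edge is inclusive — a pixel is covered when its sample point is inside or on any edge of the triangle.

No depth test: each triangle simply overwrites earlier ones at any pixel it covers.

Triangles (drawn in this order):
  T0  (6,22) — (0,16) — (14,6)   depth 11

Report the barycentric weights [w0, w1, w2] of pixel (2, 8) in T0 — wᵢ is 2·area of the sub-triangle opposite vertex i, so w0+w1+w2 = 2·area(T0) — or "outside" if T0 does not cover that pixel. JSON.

T0:
  2·area = 144
  edge (6, 22)→(0, 16): d=(-6,-6) inclusive
  edge (0, 16)→(14, 6): d=(14,-10) inclusive
  edge (14, 6)→(6, 22): d=(-8,16) inclusive
    (6,3)@(13, 7): e=[132,4,8] → X
    (7,3)@(15, 7): e=[144,24,-24] → .
    (5,4)@(11, 9): e=[108,12,24] → X
    (6,4)@(13, 9): e=[120,32,-8] → .
    (3,5)@(7, 11): e=[72,0,72] → X  [on edge]
    (4,5)@(9, 11): e=[84,20,40] → X
    (6,5)@(13, 11): e=[108,60,-24] → .
    (2,6)@(5, 13): e=[48,8,88] → X
    (5,6)@(11, 13): e=[84,68,-8] → .
    (1,7)@(3, 15): e=[24,16,104] → X
    (5,7)@(11, 15): e=[72,96,-24] → .
    (0,8)@(1, 17): e=[0,24,120] → X  [on edge]
    (1,9)@(3, 19): e=[0,72,72] → X  [on edge]
    (2,10)@(5, 21): e=[0,120,24] → X  [on edge]
  covered (20 px):
    . . . . . . . .
    . . . . . . . .
    . . . . . . . .
    . . . . . . X .
    . . . . . X . .
    . . . X X X . .
    . . X X X . . .
    . X X X X . . .
    X X X X . . . .
    . X X X . . . .
    . . X . . . . .

Final: [64,56,24]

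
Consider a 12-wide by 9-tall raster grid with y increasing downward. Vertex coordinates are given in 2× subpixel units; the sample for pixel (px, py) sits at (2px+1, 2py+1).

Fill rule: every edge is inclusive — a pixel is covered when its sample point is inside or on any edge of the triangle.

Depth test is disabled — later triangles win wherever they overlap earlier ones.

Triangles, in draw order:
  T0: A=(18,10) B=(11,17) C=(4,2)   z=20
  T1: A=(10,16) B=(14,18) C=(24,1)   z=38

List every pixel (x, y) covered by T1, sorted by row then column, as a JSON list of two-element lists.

T0:
  2·area = 154
  edge (18, 10)→(11, 17): d=(-7,7) inclusive
  edge (11, 17)→(4, 2): d=(-7,-15) inclusive
  edge (4, 2)→(18, 10): d=(14,8) inclusive
    (2,1)@(5, 3): e=[140,8,6] → X
    (3,1)@(7, 3): e=[126,38,-10] → .
    (2,2)@(5, 5): e=[126,-6,34] → .
    (3,2)@(7, 5): e=[112,24,18] → X
    (4,2)@(9, 5): e=[98,54,2] → X
    (5,2)@(11, 5): e=[84,84,-14] → .
    (11,2)@(23, 5): e=[0,264,-110] → .  [on edge]
    (3,3)@(7, 7): e=[98,10,46] → X
    (5,3)@(11, 7): e=[70,70,14] → X
    (6,3)@(13, 7): e=[56,100,-2] → .
    (10,3)@(21, 7): e=[0,220,-66] → .  [on edge]
    (3,4)@(7, 9): e=[84,-4,74] → .
    (9,4)@(19, 9): e=[0,176,-22] → .  [on edge]
    (8,5)@(17, 11): e=[0,132,22] → X  [on edge]
    (7,6)@(15, 13): e=[0,88,66] → X  [on edge]
    (6,7)@(13, 15): e=[0,44,110] → X  [on edge]
    (5,8)@(11, 17): e=[0,0,154] → X  [on edge]
  covered (21 px):
    . . . . . . . . . . . .
    . . X . . . . . . . . .
    . . . X X . . . . . . .
    . . . X X X . . . . . .
    . . . . X X X X . . . .
    . . . . X X X X X . . .
    . . . . . X X X . . . .
    . . . . . X X . . . . .
    . . . . . X . . . . . .
T1:
  2·area = 88  (B↔C swapped to make it positive)
  edge (10, 16)→(24, 1): d=(14,-15) inclusive
  edge (24, 1)→(14, 18): d=(-10,17) inclusive
  edge (14, 18)→(10, 16): d=(-4,-2) inclusive
    (10,2)@(21, 5): e=[11,11,66] → X
    (11,2)@(23, 5): e=[41,-23,70] → .
    (9,3)@(19, 7): e=[9,25,54] → X
    (10,3)@(21, 7): e=[39,-9,58] → .
    (8,4)@(17, 9): e=[7,39,42] → X
    (10,4)@(21, 9): e=[67,-29,50] → .
    (7,5)@(15, 11): e=[5,53,30] → X
    (9,5)@(19, 11): e=[65,-15,38] → .
    (6,6)@(13, 13): e=[3,67,18] → X
    (8,6)@(17, 13): e=[63,-1,26] → .
    (5,7)@(11, 15): e=[1,81,6] → X
    (8,7)@(17, 15): e=[91,-21,18] → .
  covered (12 px):
    . . . . . . . . . . . .
    . . . . . . . . . . . .
    . . . . . . . . . . X .
    . . . . . . . . . X . .
    . . . . . . . . X X . .
    . . . . . . . X X . . .
    . . . . . . X X . . . .
    . . . . . X X X . . . .
    . . . . . . X . . . . .

Final: [[10,2],[9,3],[8,4],[9,4],[7,5],[8,5],[6,6],[7,6],[5,7],[6,7],[7,7],[6,8]]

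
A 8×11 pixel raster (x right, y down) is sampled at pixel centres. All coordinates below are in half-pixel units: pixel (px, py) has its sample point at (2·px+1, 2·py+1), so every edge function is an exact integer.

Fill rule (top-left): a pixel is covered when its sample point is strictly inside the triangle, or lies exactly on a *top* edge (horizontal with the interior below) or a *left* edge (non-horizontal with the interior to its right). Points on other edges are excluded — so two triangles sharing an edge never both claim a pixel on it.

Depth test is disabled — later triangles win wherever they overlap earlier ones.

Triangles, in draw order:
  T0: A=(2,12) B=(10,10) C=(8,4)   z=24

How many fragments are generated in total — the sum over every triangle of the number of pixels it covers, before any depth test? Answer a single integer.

T0:
  2·area = 52  (B↔C swapped to make it positive)
  edge (2, 12)→(8, 4): d=(6,-8) top-left  bias=+0
  edge (8, 4)→(10, 10): d=(2,6) right/bottom  bias=-1
  edge (10, 10)→(2, 12): d=(-8,2) right/bottom  bias=-1
    (3,0)@(7, 1): e=[-26,0,78] → ·  [on edge]
    (3,3)@(7, 7): e=[10,12,30] → █
    (4,3)@(9, 7): e=[26,0,26] → ·  [on edge]
    (2,4)@(5, 9): e=[6,28,18] → █
    (4,4)@(9, 9): e=[38,4,10] → █
    (5,4)@(11, 9): e=[54,-8,6] → ·
    (1,5)@(3, 11): e=[2,44,6] → █
    (3,5)@(7, 11): e=[34,20,-2] → ·
    (4,5)@(9, 11): e=[50,8,-6] → ·
    (1,6)@(3, 13): e=[14,48,-10] → ·
    (2,6)@(5, 13): e=[30,36,-14] → ·
    (5,6)@(11, 13): e=[78,0,-26] → ·  [on edge]
    (6,9)@(13, 19): e=[130,0,-78] → ·  [on edge]
  covered (6 px):
    · · · · · · · ·
    · · · · · · · ·
    · · · · · · · ·
    · · · █ · · · ·
    · · █ █ █ · · ·
    · █ █ · · · · ·
    · · · · · · · ·
    · · · · · · · ·
    · · · · · · · ·
    · · · · · · · ·
    · · · · · · · ·

Result: 6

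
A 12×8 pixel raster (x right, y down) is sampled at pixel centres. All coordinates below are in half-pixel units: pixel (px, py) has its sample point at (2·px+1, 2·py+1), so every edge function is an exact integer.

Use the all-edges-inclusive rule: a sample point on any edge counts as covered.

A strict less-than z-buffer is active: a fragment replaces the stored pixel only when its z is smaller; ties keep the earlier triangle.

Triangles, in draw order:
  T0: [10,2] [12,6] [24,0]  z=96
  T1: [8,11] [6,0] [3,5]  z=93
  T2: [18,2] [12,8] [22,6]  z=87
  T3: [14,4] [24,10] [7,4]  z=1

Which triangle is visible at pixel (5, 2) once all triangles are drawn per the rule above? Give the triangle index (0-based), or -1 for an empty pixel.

T0:
  2·area = 60  (B↔C swapped to make it positive)
  edge (10, 2)→(24, 0): d=(14,-2) inclusive
  edge (24, 0)→(12, 6): d=(-12,6) inclusive
  edge (12, 6)→(10, 2): d=(-2,-4) inclusive
    (8,0)@(17, 1): e=[0,30,30] → X  [on edge]
    (9,0)@(19, 1): e=[4,18,38] → X
    (10,0)@(21, 1): e=[8,6,46] → X
    (11,0)@(23, 1): e=[12,-6,54] → .
    (1,1)@(3, 3): e=[0,90,-30] → .  [on edge]
    (5,1)@(11, 3): e=[16,42,2] → X
    (6,1)@(13, 3): e=[20,30,10] → X
    (7,1)@(15, 3): e=[24,18,18] → X
    (9,1)@(19, 3): e=[32,-6,34] → .
    (10,1)@(21, 3): e=[36,-18,42] → .
    (5,2)@(11, 5): e=[44,18,-2] → .
    (6,2)@(13, 5): e=[48,6,6] → X
  covered (8 px):
    . . . . . . . . X X X .
    . . . . . X X X X . . .
    . . . . . . X . . . . .
    . . . . . . . . . . . .
    . . . . . . . . . . . .
    . . . . . . . . . . . .
    . . . . . . . . . . . .
    . . . . . . . . . . . .
T1:
  2·area = 43  (B↔C swapped to make it positive)
  edge (8, 11)→(3, 5): d=(-5,-6) inclusive
  edge (3, 5)→(6, 0): d=(3,-5) inclusive
  edge (6, 0)→(8, 11): d=(2,11) inclusive
    (2,1)@(5, 3): e=[22,4,17] → X
    (3,1)@(7, 3): e=[34,14,-5] → .
    (1,2)@(3, 5): e=[0,0,43] → X  [on edge]
    (3,2)@(7, 5): e=[24,20,-1] → .
    (1,3)@(3, 7): e=[-10,6,47] → .
    (2,3)@(5, 7): e=[2,16,25] → X
    (3,3)@(7, 7): e=[14,26,3] → X
    (4,3)@(9, 7): e=[26,36,-19] → .
    (2,4)@(5, 9): e=[-8,22,29] → .
    (3,4)@(7, 9): e=[4,32,7] → X
    (4,4)@(9, 9): e=[16,42,-15] → .
    (3,5)@(7, 11): e=[-6,38,11] → .
  covered (6 px):
    . . . . . . . . . . . .
    . . X . . . . . . . . .
    . X X . . . . . . . . .
    . . X X . . . . . . . .
    . . . X . . . . . . . .
    . . . . . . . . . . . .
    . . . . . . . . . . . .
    . . . . . . . . . . . .
T2:
  2·area = 48  (B↔C swapped to make it positive)
  edge (18, 2)→(22, 6): d=(4,4) inclusive
  edge (22, 6)→(12, 8): d=(-10,2) inclusive
  edge (12, 8)→(18, 2): d=(6,-6) inclusive
    (8,0)@(17, 1): e=[0,60,-12] → .  [on edge]
    (9,0)@(19, 1): e=[-8,56,0] → .  [on edge]
    (8,1)@(17, 3): e=[8,40,0] → X  [on edge]
    (9,1)@(19, 3): e=[0,36,12] → X  [on edge]
    (10,1)@(21, 3): e=[-8,32,24] → .
    (7,2)@(15, 5): e=[24,24,0] → X  [on edge]
    (10,2)@(21, 5): e=[0,12,36] → X  [on edge]
    (11,2)@(23, 5): e=[-8,8,48] → .
    (6,3)@(13, 7): e=[40,8,0] → X  [on edge]
    (8,3)@(17, 7): e=[24,0,24] → X  [on edge]
    (9,3)@(19, 7): e=[16,-4,36] → .
    (10,3)@(21, 7): e=[8,-8,48] → .
    (11,3)@(23, 7): e=[0,-12,60] → .  [on edge]
    (3,4)@(7, 9): e=[72,0,-24] → .  [on edge]
    (5,4)@(11, 9): e=[56,-8,0] → .  [on edge]
    (4,5)@(9, 11): e=[72,-24,0] → .  [on edge]
    (3,6)@(7, 13): e=[88,-40,0] → .  [on edge]
    (2,7)@(5, 15): e=[104,-56,0] → .  [on edge]
  covered (9 px):
    . . . . . . . . . . . .
    . . . . . . . . X X . .
    . . . . . . . X X X X .
    . . . . . . X X X . . .
    . . . . . . . . . . . .
    . . . . . . . . . . . .
    . . . . . . . . . . . .
    . . . . . . . . . . . .
T3:
  2·area = 42
  edge (14, 4)→(24, 10): d=(10,6) inclusive
  edge (24, 10)→(7, 4): d=(-17,-6) inclusive
  edge (7, 4)→(14, 4): d=(7,0) inclusive
    (4,0)@(9, 1): e=[0,63,-21] → .  [on edge]
    (5,2)@(11, 5): e=[28,7,7] → X
    (6,2)@(13, 5): e=[16,19,7] → X
    (7,2)@(15, 5): e=[4,31,7] → X
    (8,2)@(17, 5): e=[-8,43,7] → .
    (5,3)@(11, 7): e=[48,-27,21] → .
    (6,3)@(13, 7): e=[36,-15,21] → .
    (7,3)@(15, 7): e=[24,-3,21] → .
    (8,3)@(17, 7): e=[12,9,21] → X
    (9,3)@(19, 7): e=[0,21,21] → X  [on edge]
    (10,3)@(21, 7): e=[-12,33,21] → .
    (8,4)@(17, 9): e=[32,-25,35] → .
  covered (5 px):
    . . . . . . . . . . . .
    . . . . . . . . . . . .
    . . . . . X X X . . . .
    . . . . . . . . X X . .
    . . . . . . . . . . . .
    . . . . . . . . . . . .
    . . . . . . . . . . . .
    . . . . . . . . . . . .

Z-buffer (winner per pixel, '.' = empty):
  . . . . . . . . 0 0 0 .
  . . 1 . . 0 0 0 2 2 . .
  . 1 1 . . 3 3 3 2 2 2 .
  . . 1 1 . . 2 2 3 3 . .
  . . . 1 . . . . . . . .
  . . . . . . . . . . . .
  . . . . . . . . . . . .
  . . . . . . . . . . . .

Final: 3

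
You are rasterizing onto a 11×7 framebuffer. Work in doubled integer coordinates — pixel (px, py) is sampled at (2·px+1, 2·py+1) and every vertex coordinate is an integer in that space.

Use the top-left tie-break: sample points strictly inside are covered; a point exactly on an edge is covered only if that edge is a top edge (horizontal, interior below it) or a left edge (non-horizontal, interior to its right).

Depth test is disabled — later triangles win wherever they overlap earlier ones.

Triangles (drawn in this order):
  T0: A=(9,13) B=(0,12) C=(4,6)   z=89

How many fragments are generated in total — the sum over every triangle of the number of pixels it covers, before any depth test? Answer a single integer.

T0:
  2·area = 58
  edge (9, 13)→(0, 12): d=(-9,-1) top-left  bias=+0
  edge (0, 12)→(4, 6): d=(4,-6) top-left  bias=+0
  edge (4, 6)→(9, 13): d=(5,7) right/bottom  bias=-1
    (1,4)@(3, 9): e=[30,6,22] → X
    (2,4)@(5, 9): e=[32,18,8] → X
    (3,4)@(7, 9): e=[34,30,-6] → .
    (0,5)@(1, 11): e=[10,2,46] → X
    (3,5)@(7, 11): e=[16,38,4] → X
    (4,5)@(9, 11): e=[18,50,-10] → .
    (0,6)@(1, 13): e=[-8,10,56] → .
    (1,6)@(3, 13): e=[-6,22,42] → .
    (2,6)@(5, 13): e=[-4,34,28] → .
    (3,6)@(7, 13): e=[-2,46,14] → .
    (4,6)@(9, 13): e=[0,58,0] → .  [on edge]
  covered (6 px):
    . . . . . . . . . . .
    . . . . . . . . . . .
    . . . . . . . . . . .
    . . . . . . . . . . .
    . X X . . . . . . . .
    X X X X . . . . . . .
    . . . . . . . . . . .

Result: 6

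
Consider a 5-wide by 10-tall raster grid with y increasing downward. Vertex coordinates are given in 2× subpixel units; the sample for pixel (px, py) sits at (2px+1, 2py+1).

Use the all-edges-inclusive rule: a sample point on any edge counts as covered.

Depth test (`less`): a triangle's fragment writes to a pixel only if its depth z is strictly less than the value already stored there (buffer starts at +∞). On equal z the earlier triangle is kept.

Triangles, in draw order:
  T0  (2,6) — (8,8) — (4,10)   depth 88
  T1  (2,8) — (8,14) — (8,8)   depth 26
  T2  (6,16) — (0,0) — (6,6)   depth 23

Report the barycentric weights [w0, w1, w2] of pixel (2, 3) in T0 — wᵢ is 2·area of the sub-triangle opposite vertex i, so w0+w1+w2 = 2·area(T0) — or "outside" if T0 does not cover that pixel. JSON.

T0:
  2·area = 20
  edge (2, 6)→(8, 8): d=(6,2) inclusive
  edge (8, 8)→(4, 10): d=(-4,2) inclusive
  edge (4, 10)→(2, 6): d=(-2,-4) inclusive
    (1,3)@(3, 7): e=[4,14,2] → █
    (2,3)@(5, 7): e=[0,10,10] → █  [on edge]
    (3,3)@(7, 7): e=[-4,6,18] → ·
    (1,4)@(3, 9): e=[16,6,-2] → ·
    (2,4)@(5, 9): e=[12,2,6] → █
    (3,4)@(7, 9): e=[8,-2,14] → ·
    (2,5)@(5, 11): e=[24,-6,2] → ·
  covered (3 px):
    · · · · ·
    · · · · ·
    · · · · ·
    · █ █ · ·
    · · █ · ·
    · · · · ·
    · · · · ·
    · · · · ·
    · · · · ·
    · · · · ·
T1:
  2·area = 36  (B↔C swapped to make it positive)
  edge (2, 8)→(8, 8): d=(6,0) inclusive
  edge (8, 8)→(8, 14): d=(0,6) inclusive
  edge (8, 14)→(2, 8): d=(-6,-6) inclusive
    (0,3)@(1, 7): e=[-6,42,0] → ·  [on edge]
    (1,4)@(3, 9): e=[6,30,0] → █  [on edge]
    (2,4)@(5, 9): e=[6,18,12] → █
    (3,4)@(7, 9): e=[6,6,24] → █
    (4,4)@(9, 9): e=[6,-6,36] → ·
    (1,5)@(3, 11): e=[18,30,-12] → ·
    (2,5)@(5, 11): e=[18,18,0] → █  [on edge]
    (4,5)@(9, 11): e=[18,-6,24] → ·
    (2,6)@(5, 13): e=[30,18,-12] → ·
    (3,6)@(7, 13): e=[30,6,0] → █  [on edge]
    (4,6)@(9, 13): e=[30,-6,12] → ·
    (3,7)@(7, 15): e=[42,6,-12] → ·
    (4,7)@(9, 15): e=[42,-6,0] → ·  [on edge]
  covered (6 px):
    · · · · ·
    · · · · ·
    · · · · ·
    · · · · ·
    · █ █ █ ·
    · · █ █ ·
    · · · █ ·
    · · · · ·
    · · · · ·
    · · · · ·
T2:
  2·area = 60
  edge (6, 16)→(0, 0): d=(-6,-16) inclusive
  edge (0, 0)→(6, 6): d=(6,6) inclusive
  edge (6, 6)→(6, 16): d=(0,10) inclusive
    (0,0)@(1, 1): e=[10,0,50] → █  [on edge]
    (1,0)@(3, 1): e=[42,-12,30] → ·
    (0,1)@(1, 3): e=[-2,12,50] → ·
    (1,1)@(3, 3): e=[30,0,30] → █  [on edge]
    (2,1)@(5, 3): e=[62,-12,10] → ·
    (1,2)@(3, 5): e=[18,12,30] → █
    (2,2)@(5, 5): e=[50,0,10] → █  [on edge]
    (3,2)@(7, 5): e=[82,-12,-10] → ·
    (1,3)@(3, 7): e=[6,24,30] → █
    (3,3)@(7, 7): e=[70,0,-10] → ·  [on edge]
    (1,4)@(3, 9): e=[-6,36,30] → ·
    (2,4)@(5, 9): e=[26,24,10] → █
    (4,4)@(9, 9): e=[90,0,-30] → ·  [on edge]
  covered (9 px):
    █ · · · ·
    · █ · · ·
    · █ █ · ·
    · █ █ · ·
    · · █ · ·
    · · █ · ·
    · · █ · ·
    · · · · ·
    · · · · ·
    · · · · ·

Result: [10,10,0]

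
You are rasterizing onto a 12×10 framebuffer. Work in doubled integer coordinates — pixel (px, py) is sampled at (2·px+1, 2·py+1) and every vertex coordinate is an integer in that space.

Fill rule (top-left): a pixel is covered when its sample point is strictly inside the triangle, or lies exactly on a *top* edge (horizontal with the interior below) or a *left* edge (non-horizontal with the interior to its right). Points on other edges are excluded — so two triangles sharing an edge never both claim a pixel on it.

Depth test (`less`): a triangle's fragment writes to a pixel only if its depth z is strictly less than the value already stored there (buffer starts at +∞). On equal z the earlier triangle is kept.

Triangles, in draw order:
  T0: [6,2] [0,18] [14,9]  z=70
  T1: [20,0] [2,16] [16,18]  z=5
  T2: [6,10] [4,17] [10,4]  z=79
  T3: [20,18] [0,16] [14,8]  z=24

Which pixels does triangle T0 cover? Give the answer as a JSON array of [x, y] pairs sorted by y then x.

T0:
  2·area = 170  (B↔C swapped to make it positive)
  edge (6, 2)→(14, 9): d=(8,7) right/bottom  bias=-1
  edge (14, 9)→(0, 18): d=(-14,9) right/bottom  bias=-1
  edge (0, 18)→(6, 2): d=(6,-16) top-left  bias=+0
    (3,1)@(7, 3): e=[1,147,22] → #
    (4,1)@(9, 3): e=[-13,129,54] → ·
    (2,2)@(5, 5): e=[31,137,2] → #
    (4,2)@(9, 5): e=[3,101,66] → #
    (5,2)@(11, 5): e=[-11,83,98] → ·
    (2,3)@(5, 7): e=[47,109,14] → #
    (5,3)@(11, 7): e=[5,55,110] → #
    (6,3)@(13, 7): e=[-9,37,142] → ·
    (2,4)@(5, 9): e=[63,81,26] → #
    (6,4)@(13, 9): e=[7,9,154] → #
    (7,4)@(15, 9): e=[-7,-9,186] → ·
    (1,5)@(3, 11): e=[93,71,6] → #
  covered (22 px):
    · · · · · · · · · · · ·
    · · · # · · · · · · · ·
    · · # # # · · · · · · ·
    · · # # # # · · · · · ·
    · · # # # # # · · · · ·
    · # # # # · · · · · · ·
    · # # # · · · · · · · ·
    · # · · · · · · · · · ·
    # · · · · · · · · · · ·
    · · · · · · · · · · · ·
T1:
  2·area = 260  (B↔C swapped to make it positive)
  edge (20, 0)→(16, 18): d=(-4,18) right/bottom  bias=-1
  edge (16, 18)→(2, 16): d=(-14,-2) top-left  bias=+0
  edge (2, 16)→(20, 0): d=(18,-16) top-left  bias=+0
    (9,0)@(19, 1): e=[14,244,2] → #
    (10,0)@(21, 1): e=[-22,248,34] → ·
    (8,1)@(17, 3): e=[42,212,6] → #
    (10,1)@(21, 3): e=[-30,220,70] → ·
    (7,2)@(15, 5): e=[70,180,10] → #
    (9,2)@(19, 5): e=[-2,188,74] → ·
    (6,3)@(13, 7): e=[98,148,14] → #
    (9,3)@(19, 7): e=[-10,160,110] → ·
    (5,4)@(11, 9): e=[126,116,18] → #
    (9,4)@(19, 9): e=[-18,132,146] → ·
    (4,5)@(9, 11): e=[154,84,22] → #
    (9,5)@(19, 11): e=[-26,104,182] → ·
    (4,8)@(9, 17): e=[130,0,130] → #  [on edge]
    (11,9)@(23, 19): e=[-130,0,390] → ·  [on edge]
  covered (33 px):
    · · · · · · · · · # · ·
    · · · · · · · · # # · ·
    · · · · · · · # # · · ·
    · · · · · · # # # · · ·
    · · · · · # # # # · · ·
    · · · · # # # # # · · ·
    · · · # # # # # # · · ·
    · · # # # # # # · · · ·
    · · · · # # # # · · · ·
    · · · · · · · · · · · ·
T2:
  2·area = 16  (B↔C swapped to make it positive)
  edge (6, 10)→(10, 4): d=(4,-6) top-left  bias=+0
  edge (10, 4)→(4, 17): d=(-6,13) right/bottom  bias=-1
  edge (4, 17)→(6, 10): d=(2,-7) top-left  bias=+0
    (3,4)@(7, 9): e=[2,9,5] → #
    (4,4)@(9, 9): e=[14,-17,19] → ·
    (3,5)@(7, 11): e=[10,-3,9] → ·
  covered (1 px):
    · · · · · · · · · · · ·
    · · · · · · · · · · · ·
    · · · · · · · · · · · ·
    · · · · · · · · · · · ·
    · · · # · · · · · · · ·
    · · · · · · · · · · · ·
    · · · · · · · · · · · ·
    · · · · · · · · · · · ·
    · · · · · · · · · · · ·
    · · · · · · · · · · · ·
T3:
  2·area = 188
  edge (20, 18)→(0, 16): d=(-20,-2) top-left  bias=+0
  edge (0, 16)→(14, 8): d=(14,-8) top-left  bias=+0
  edge (14, 8)→(20, 18): d=(6,10) right/bottom  bias=-1
    (5,1)@(11, 3): e=[282,-94,0] → ·  [on edge]
    (6,4)@(13, 9): e=[166,6,16] → #
    (7,4)@(15, 9): e=[170,22,-4] → ·
    (4,5)@(9, 11): e=[118,2,68] → #
    (5,5)@(11, 11): e=[122,18,48] → #
    (7,5)@(15, 11): e=[130,50,8] → #
    (8,5)@(17, 11): e=[134,66,-12] → ·
    (3,6)@(7, 13): e=[74,14,100] → #
    (8,6)@(17, 13): e=[94,94,0] → ·  [on edge]
    (1,7)@(3, 15): e=[26,10,152] → #
    (2,7)@(5, 15): e=[30,26,132] → #
    (8,7)@(17, 15): e=[54,122,12] → #
  covered (23 px):
    · · · · · · · · · · · ·
    · · · · · · · · · · · ·
    · · · · · · · · · · · ·
    · · · · · · · · · · · ·
    · · · · · · # · · · · ·
    · · · · # # # # · · · ·
    · · · # # # # # · · · ·
    · # # # # # # # # · · ·
    · · · · · # # # # # · ·
    · · · · · · · · · · · ·

Answer: [[3,1],[2,2],[3,2],[4,2],[2,3],[3,3],[4,3],[5,3],[2,4],[3,4],[4,4],[5,4],[6,4],[1,5],[2,5],[3,5],[4,5],[1,6],[2,6],[3,6],[1,7],[0,8]]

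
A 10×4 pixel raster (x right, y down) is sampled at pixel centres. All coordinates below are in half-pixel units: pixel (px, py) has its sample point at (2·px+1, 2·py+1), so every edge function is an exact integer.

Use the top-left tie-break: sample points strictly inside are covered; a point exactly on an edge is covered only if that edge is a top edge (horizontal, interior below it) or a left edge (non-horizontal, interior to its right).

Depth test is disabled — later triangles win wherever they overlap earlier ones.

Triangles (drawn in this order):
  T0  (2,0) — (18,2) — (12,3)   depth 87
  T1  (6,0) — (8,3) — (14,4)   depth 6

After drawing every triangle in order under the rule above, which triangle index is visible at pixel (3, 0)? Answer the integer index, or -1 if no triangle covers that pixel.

T0:
  2·area = 28
  edge (2, 0)→(18, 2): d=(16,2) right/bottom  bias=-1
  edge (18, 2)→(12, 3): d=(-6,1) right/bottom  bias=-1
  edge (12, 3)→(2, 0): d=(-10,-3) top-left  bias=+0
    (3,0)@(7, 1): e=[6,17,5] → █
    (4,0)@(9, 1): e=[2,15,11] → █
    (5,0)@(11, 1): e=[-2,13,17] → ·
    (3,1)@(7, 3): e=[38,5,-15] → ·
    (4,1)@(9, 3): e=[34,3,-9] → ·
  covered (2 px):
    · · · █ █ · · · · ·
    · · · · · · · · · ·
    · · · · · · · · · ·
    · · · · · · · · · ·
T1:
  2·area = 16  (B↔C swapped to make it positive)
  edge (6, 0)→(14, 4): d=(8,4) right/bottom  bias=-1
  edge (14, 4)→(8, 3): d=(-6,-1) top-left  bias=+0
  edge (8, 3)→(6, 0): d=(-2,-3) top-left  bias=+0
    (3,0)@(7, 1): e=[4,11,1] → █
    (4,0)@(9, 1): e=[-4,13,7] → ·
    (3,1)@(7, 3): e=[20,-1,-3] → ·
    (4,1)@(9, 3): e=[12,1,3] → █
    (5,1)@(11, 3): e=[4,3,9] → █
    (6,1)@(13, 3): e=[-4,5,15] → ·
    (4,2)@(9, 5): e=[28,-11,-1] → ·
    (5,2)@(11, 5): e=[20,-9,5] → ·
  covered (3 px):
    · · · █ · · · · · ·
    · · · · █ █ · · · ·
    · · · · · · · · · ·
    · · · · · · · · · ·

Z-buffer (winner per pixel, '.' = empty):
  . . . 1 0 . . . . .
  . . . . 1 1 . . . .
  . . . . . . . . . .
  . . . . . . . . . .

Result: 1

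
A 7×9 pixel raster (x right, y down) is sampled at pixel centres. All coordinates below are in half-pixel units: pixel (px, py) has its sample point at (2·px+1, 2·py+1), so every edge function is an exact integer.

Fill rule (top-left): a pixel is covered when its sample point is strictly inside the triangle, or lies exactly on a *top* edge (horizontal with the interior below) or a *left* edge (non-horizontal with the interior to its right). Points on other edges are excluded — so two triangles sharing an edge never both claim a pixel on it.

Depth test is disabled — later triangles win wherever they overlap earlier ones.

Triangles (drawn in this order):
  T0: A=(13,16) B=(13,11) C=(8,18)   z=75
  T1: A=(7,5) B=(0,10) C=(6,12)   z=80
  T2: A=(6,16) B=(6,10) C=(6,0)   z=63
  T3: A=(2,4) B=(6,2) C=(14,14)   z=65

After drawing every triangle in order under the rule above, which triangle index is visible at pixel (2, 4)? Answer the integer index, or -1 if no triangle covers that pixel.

T0:
  2·area = 25  (B↔C swapped to make it positive)
  edge (13, 16)→(8, 18): d=(-5,2) right/bottom  bias=-1
  edge (8, 18)→(13, 11): d=(5,-7) top-left  bias=+0
  edge (13, 11)→(13, 16): d=(0,5) right/bottom  bias=-1
    (6,0)@(13, 1): e=[75,-50,0] → .  [on edge]
    (6,1)@(13, 3): e=[65,-40,0] → .  [on edge]
    (6,2)@(13, 5): e=[55,-30,0] → .  [on edge]
    (6,3)@(13, 7): e=[45,-20,0] → .  [on edge]
    (6,4)@(13, 9): e=[35,-10,0] → .  [on edge]
    (6,5)@(13, 11): e=[25,0,0] → .  [on edge]
    (6,6)@(13, 13): e=[15,10,0] → .  [on edge]
    (5,7)@(11, 15): e=[9,6,10] → X
    (6,7)@(13, 15): e=[5,20,0] → .  [on edge]
    (4,8)@(9, 17): e=[3,2,20] → X
    (5,8)@(11, 17): e=[-1,16,10] → .
    (6,8)@(13, 17): e=[-5,30,0] → .  [on edge]
  covered (2 px):
    . . . . . . .
    . . . . . . .
    . . . . . . .
    . . . . . . .
    . . . . . . .
    . . . . . . .
    . . . . . . .
    . . . . . X .
    . . . . X . .
T1:
  2·area = 44  (B↔C swapped to make it positive)
  edge (7, 5)→(6, 12): d=(-1,7) right/bottom  bias=-1
  edge (6, 12)→(0, 10): d=(-6,-2) top-left  bias=+0
  edge (0, 10)→(7, 5): d=(7,-5) top-left  bias=+0
    (3,2)@(7, 5): e=[0,44,0] → .  [on edge]
    (2,3)@(5, 7): e=[12,28,4] → X
    (3,3)@(7, 7): e=[-2,32,14] → .
    (1,4)@(3, 9): e=[24,12,8] → X
    (3,4)@(7, 9): e=[-4,20,28] → .
    (1,5)@(3, 11): e=[22,0,22] → X  [on edge]
    (3,5)@(7, 11): e=[-6,8,42] → .
    (1,6)@(3, 13): e=[20,-12,36] → .
    (2,6)@(5, 13): e=[6,-8,46] → .
    (4,6)@(9, 13): e=[-22,0,66] → .  [on edge]
  covered (5 px):
    . . . . . . .
    . . . . . . .
    . . . . . . .
    . . X . . . .
    . X X . . . .
    . X X . . . .
    . . . . . . .
    . . . . . . .
    . . . . . . .
T2:
  degenerate (2·area = 0) — covers nothing
T3:
  2·area = 64
  edge (2, 4)→(6, 2): d=(4,-2) top-left  bias=+0
  edge (6, 2)→(14, 14): d=(8,12) right/bottom  bias=-1
  edge (14, 14)→(2, 4): d=(-12,-10) top-left  bias=+0
    (2,1)@(5, 3): e=[2,20,42] → X
    (3,1)@(7, 3): e=[6,-4,62] → .
    (2,2)@(5, 5): e=[10,36,18] → X
    (3,2)@(7, 5): e=[14,12,38] → X
    (4,2)@(9, 5): e=[18,-12,58] → .
    (2,3)@(5, 7): e=[18,52,-6] → .
    (3,3)@(7, 7): e=[22,28,14] → X
    (4,3)@(9, 7): e=[26,4,34] → X
    (5,3)@(11, 7): e=[30,-20,54] → .
    (3,4)@(7, 9): e=[30,44,-10] → .
    (4,4)@(9, 9): e=[34,20,10] → X
    (5,4)@(11, 9): e=[38,-4,30] → .
  covered (8 px):
    . . . . . . .
    . . X . . . .
    . . X X . . .
    . . . X X . .
    . . . . X . .
    . . . . . X .
    . . . . . . X
    . . . . . . .
    . . . . . . .

Z-buffer (winner per pixel, '.' = empty):
  . . . . . . .
  . . 3 . . . .
  . . 3 3 . . .
  . . 1 3 3 . .
  . 1 1 . 3 . .
  . 1 1 . . 3 .
  . . . . . . 3
  . . . . . 0 .
  . . . . 0 . .

Answer: 1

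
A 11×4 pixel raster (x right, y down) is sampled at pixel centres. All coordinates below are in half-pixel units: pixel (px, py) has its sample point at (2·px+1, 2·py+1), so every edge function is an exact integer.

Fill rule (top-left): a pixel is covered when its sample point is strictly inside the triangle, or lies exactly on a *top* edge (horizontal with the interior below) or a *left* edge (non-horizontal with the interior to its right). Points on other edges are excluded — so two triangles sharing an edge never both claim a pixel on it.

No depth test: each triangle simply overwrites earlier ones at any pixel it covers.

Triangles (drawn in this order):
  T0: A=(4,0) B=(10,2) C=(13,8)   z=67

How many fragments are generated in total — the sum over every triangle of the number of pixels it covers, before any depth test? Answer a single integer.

T0:
  2·area = 30
  edge (4, 0)→(10, 2): d=(6,2) right/bottom  bias=-1
  edge (10, 2)→(13, 8): d=(3,6) right/bottom  bias=-1
  edge (13, 8)→(4, 0): d=(-9,-8) top-left  bias=+0
    (3,0)@(7, 1): e=[0,15,15] → ·  [on edge]
    (4,1)@(9, 3): e=[8,9,13] → #
    (5,1)@(11, 3): e=[4,-3,29] → ·
    (6,1)@(13, 3): e=[0,-15,45] → ·  [on edge]
    (4,2)@(9, 5): e=[20,15,-5] → ·
    (5,2)@(11, 5): e=[16,3,11] → #
    (6,2)@(13, 5): e=[12,-9,27] → ·
    (9,2)@(19, 5): e=[0,-45,75] → ·  [on edge]
    (5,3)@(11, 7): e=[28,9,-7] → ·
  covered (2 px):
    · · · · · · · · · · ·
    · · · · # · · · · · ·
    · · · · · # · · · · ·
    · · · · · · · · · · ·

Final: 2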